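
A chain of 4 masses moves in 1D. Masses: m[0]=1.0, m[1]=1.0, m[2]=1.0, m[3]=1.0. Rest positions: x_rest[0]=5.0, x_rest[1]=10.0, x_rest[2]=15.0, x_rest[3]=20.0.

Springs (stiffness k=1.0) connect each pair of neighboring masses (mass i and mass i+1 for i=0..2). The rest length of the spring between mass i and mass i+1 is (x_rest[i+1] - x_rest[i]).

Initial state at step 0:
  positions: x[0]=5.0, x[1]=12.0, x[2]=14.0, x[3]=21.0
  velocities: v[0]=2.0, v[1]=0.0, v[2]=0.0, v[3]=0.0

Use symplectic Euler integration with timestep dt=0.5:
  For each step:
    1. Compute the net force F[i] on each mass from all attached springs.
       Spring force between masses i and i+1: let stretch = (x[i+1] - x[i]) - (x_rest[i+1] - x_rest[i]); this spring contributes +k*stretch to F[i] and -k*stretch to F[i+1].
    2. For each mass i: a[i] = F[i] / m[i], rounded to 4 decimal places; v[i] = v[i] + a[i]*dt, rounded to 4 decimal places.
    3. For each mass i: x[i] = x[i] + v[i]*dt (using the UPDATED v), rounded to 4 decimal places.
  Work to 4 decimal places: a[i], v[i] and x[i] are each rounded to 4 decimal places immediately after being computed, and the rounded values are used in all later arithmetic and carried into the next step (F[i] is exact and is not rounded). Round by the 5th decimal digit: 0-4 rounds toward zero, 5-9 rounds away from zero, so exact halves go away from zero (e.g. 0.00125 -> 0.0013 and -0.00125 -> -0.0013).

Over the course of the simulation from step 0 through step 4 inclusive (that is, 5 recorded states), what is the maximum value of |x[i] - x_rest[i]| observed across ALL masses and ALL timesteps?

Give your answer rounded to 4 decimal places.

Answer: 3.3125

Derivation:
Step 0: x=[5.0000 12.0000 14.0000 21.0000] v=[2.0000 0.0000 0.0000 0.0000]
Step 1: x=[6.5000 10.7500 15.2500 20.5000] v=[3.0000 -2.5000 2.5000 -1.0000]
Step 2: x=[7.8125 9.5625 16.6875 19.9375] v=[2.6250 -2.3750 2.8750 -1.1250]
Step 3: x=[8.3125 9.7188 17.1563 19.8125] v=[1.0000 0.3125 0.9375 -0.2500]
Step 4: x=[7.9141 11.3829 16.4297 20.2735] v=[-0.7969 3.3281 -1.4532 0.9219]
Max displacement = 3.3125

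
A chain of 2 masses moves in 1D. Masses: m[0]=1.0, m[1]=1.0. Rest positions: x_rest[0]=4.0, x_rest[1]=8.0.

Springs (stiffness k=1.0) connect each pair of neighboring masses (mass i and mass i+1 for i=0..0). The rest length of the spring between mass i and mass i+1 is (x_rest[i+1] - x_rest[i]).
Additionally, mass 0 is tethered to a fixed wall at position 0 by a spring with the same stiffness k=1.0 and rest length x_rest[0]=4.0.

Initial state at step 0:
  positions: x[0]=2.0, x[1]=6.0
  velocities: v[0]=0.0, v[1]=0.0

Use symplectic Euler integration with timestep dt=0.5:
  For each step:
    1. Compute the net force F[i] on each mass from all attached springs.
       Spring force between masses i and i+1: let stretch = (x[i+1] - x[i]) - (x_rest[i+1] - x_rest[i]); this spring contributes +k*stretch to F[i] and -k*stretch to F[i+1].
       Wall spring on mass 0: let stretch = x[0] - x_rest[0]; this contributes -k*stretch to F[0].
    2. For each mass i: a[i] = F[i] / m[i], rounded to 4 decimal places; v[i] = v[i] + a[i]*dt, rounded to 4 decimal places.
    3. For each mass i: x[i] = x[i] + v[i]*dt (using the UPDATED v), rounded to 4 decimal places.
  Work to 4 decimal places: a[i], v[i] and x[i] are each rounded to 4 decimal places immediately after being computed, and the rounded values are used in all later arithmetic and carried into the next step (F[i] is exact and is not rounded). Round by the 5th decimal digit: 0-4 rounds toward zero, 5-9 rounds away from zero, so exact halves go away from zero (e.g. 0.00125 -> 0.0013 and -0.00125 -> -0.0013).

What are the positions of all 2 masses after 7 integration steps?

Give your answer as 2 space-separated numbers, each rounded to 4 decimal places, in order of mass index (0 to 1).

Step 0: x=[2.0000 6.0000] v=[0.0000 0.0000]
Step 1: x=[2.5000 6.0000] v=[1.0000 0.0000]
Step 2: x=[3.2500 6.1250] v=[1.5000 0.2500]
Step 3: x=[3.9063 6.5313] v=[1.3125 0.8125]
Step 4: x=[4.2423 7.2813] v=[0.6719 1.5000]
Step 5: x=[4.2775 8.2716] v=[0.0703 1.9805]
Step 6: x=[4.2418 9.2634] v=[-0.0714 1.9835]
Step 7: x=[4.4011 9.9998] v=[0.3185 1.4727]

Answer: 4.4011 9.9998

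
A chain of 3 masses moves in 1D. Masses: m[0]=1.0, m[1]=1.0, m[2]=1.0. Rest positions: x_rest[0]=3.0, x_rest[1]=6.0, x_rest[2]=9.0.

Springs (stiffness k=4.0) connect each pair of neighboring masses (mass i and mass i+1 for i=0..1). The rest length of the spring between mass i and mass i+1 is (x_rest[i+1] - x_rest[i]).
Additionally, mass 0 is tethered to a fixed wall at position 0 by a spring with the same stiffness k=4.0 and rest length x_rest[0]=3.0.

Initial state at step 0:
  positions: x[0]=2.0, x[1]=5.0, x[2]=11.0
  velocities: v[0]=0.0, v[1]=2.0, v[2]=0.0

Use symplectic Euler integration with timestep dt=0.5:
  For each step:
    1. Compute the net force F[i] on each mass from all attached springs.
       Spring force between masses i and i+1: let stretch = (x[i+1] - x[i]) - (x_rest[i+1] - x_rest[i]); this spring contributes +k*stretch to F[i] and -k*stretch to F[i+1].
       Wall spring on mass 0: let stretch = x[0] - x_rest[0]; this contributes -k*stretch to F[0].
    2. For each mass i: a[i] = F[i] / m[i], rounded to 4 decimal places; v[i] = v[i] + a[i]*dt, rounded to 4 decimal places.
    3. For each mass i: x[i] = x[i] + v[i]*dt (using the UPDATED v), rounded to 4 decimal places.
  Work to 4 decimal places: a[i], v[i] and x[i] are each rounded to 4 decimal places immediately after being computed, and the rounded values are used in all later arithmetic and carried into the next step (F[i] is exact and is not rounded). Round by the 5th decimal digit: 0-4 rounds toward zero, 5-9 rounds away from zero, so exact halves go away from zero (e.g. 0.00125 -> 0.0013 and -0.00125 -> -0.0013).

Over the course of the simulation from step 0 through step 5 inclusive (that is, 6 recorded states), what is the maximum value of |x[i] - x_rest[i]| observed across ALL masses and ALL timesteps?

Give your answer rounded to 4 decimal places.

Answer: 4.0000

Derivation:
Step 0: x=[2.0000 5.0000 11.0000] v=[0.0000 2.0000 0.0000]
Step 1: x=[3.0000 9.0000 8.0000] v=[2.0000 8.0000 -6.0000]
Step 2: x=[7.0000 6.0000 9.0000] v=[8.0000 -6.0000 2.0000]
Step 3: x=[3.0000 7.0000 10.0000] v=[-8.0000 2.0000 2.0000]
Step 4: x=[0.0000 7.0000 11.0000] v=[-6.0000 0.0000 2.0000]
Step 5: x=[4.0000 4.0000 11.0000] v=[8.0000 -6.0000 0.0000]
Max displacement = 4.0000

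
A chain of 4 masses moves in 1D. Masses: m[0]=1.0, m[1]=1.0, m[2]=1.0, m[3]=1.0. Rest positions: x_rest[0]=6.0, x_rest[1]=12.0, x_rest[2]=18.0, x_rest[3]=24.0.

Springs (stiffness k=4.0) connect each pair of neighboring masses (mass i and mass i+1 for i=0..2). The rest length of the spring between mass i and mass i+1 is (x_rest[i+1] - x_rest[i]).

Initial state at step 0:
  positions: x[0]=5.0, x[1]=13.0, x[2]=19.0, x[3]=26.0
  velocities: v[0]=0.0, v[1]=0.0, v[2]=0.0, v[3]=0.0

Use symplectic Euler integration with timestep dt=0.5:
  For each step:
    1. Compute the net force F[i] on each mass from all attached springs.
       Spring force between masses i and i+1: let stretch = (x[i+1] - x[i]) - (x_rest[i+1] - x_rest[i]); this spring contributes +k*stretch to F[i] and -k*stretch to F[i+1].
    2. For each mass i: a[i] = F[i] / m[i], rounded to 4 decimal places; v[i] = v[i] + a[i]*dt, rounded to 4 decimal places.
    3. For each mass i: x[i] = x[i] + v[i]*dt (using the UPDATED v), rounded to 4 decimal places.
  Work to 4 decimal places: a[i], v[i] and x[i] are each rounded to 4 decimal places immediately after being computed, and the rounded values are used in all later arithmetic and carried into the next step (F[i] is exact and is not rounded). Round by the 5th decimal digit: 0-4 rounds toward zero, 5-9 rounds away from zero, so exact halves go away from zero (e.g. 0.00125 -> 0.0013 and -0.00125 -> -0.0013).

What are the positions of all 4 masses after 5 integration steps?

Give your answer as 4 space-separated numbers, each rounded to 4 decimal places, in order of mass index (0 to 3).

Answer: 7.0000 14.0000 17.0000 25.0000

Derivation:
Step 0: x=[5.0000 13.0000 19.0000 26.0000] v=[0.0000 0.0000 0.0000 0.0000]
Step 1: x=[7.0000 11.0000 20.0000 25.0000] v=[4.0000 -4.0000 2.0000 -2.0000]
Step 2: x=[7.0000 14.0000 17.0000 25.0000] v=[0.0000 6.0000 -6.0000 0.0000]
Step 3: x=[8.0000 13.0000 19.0000 23.0000] v=[2.0000 -2.0000 4.0000 -4.0000]
Step 4: x=[8.0000 13.0000 19.0000 23.0000] v=[0.0000 0.0000 0.0000 0.0000]
Step 5: x=[7.0000 14.0000 17.0000 25.0000] v=[-2.0000 2.0000 -4.0000 4.0000]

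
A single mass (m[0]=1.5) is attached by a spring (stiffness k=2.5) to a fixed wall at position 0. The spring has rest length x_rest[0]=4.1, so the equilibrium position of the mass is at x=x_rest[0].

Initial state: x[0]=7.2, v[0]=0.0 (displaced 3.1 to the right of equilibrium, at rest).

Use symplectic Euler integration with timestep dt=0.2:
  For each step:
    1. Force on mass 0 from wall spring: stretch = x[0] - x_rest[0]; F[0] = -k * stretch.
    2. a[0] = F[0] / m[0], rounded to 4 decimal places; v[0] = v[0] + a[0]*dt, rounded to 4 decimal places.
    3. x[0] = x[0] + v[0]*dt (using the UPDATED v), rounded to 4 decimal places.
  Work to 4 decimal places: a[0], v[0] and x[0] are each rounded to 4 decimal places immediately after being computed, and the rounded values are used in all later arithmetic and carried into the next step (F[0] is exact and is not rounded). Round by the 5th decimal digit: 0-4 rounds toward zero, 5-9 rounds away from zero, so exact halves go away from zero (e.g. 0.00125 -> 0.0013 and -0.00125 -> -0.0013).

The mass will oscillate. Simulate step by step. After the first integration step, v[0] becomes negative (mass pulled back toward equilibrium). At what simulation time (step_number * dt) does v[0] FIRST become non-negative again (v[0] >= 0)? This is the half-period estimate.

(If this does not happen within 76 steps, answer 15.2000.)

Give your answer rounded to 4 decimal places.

Step 0: x=[7.2000] v=[0.0000]
Step 1: x=[6.9933] v=[-1.0333]
Step 2: x=[6.5938] v=[-1.9977]
Step 3: x=[6.0280] v=[-2.8290]
Step 4: x=[5.3337] v=[-3.4717]
Step 5: x=[4.5571] v=[-3.8829]
Step 6: x=[3.7500] v=[-4.0353]
Step 7: x=[2.9663] v=[-3.9186]
Step 8: x=[2.2582] v=[-3.5407]
Step 9: x=[1.6728] v=[-2.9268]
Step 10: x=[1.2493] v=[-2.1177]
Step 11: x=[1.0158] v=[-1.1675]
Step 12: x=[0.9879] v=[-0.1394]
Step 13: x=[1.1675] v=[0.8980]
First v>=0 after going negative at step 13, time=2.6000

Answer: 2.6000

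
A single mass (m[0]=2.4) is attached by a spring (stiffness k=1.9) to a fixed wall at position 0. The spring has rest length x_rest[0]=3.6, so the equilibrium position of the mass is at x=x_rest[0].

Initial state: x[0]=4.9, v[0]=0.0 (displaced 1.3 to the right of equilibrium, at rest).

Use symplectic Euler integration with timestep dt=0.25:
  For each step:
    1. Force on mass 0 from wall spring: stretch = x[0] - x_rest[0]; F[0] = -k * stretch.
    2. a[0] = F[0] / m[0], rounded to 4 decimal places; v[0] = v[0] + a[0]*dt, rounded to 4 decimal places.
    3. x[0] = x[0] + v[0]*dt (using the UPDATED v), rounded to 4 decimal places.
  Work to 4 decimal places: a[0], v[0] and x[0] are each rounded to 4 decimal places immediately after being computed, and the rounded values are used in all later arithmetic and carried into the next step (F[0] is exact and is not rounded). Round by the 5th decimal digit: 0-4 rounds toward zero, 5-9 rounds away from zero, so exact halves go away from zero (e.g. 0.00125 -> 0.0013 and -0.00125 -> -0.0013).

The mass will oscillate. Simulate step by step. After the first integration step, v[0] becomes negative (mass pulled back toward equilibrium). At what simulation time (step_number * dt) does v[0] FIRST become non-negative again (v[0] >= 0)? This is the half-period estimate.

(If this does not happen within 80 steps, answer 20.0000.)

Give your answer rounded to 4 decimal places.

Step 0: x=[4.9000] v=[0.0000]
Step 1: x=[4.8357] v=[-0.2573]
Step 2: x=[4.7102] v=[-0.5019]
Step 3: x=[4.5298] v=[-0.7216]
Step 4: x=[4.3034] v=[-0.9056]
Step 5: x=[4.0422] v=[-1.0448]
Step 6: x=[3.7591] v=[-1.1323]
Step 7: x=[3.4682] v=[-1.1638]
Step 8: x=[3.1838] v=[-1.1377]
Step 9: x=[2.9200] v=[-1.0553]
Step 10: x=[2.6898] v=[-0.9207]
Step 11: x=[2.5047] v=[-0.7406]
Step 12: x=[2.3738] v=[-0.5238]
Step 13: x=[2.3035] v=[-0.2811]
Step 14: x=[2.2974] v=[-0.0245]
Step 15: x=[2.3557] v=[0.2333]
First v>=0 after going negative at step 15, time=3.7500

Answer: 3.7500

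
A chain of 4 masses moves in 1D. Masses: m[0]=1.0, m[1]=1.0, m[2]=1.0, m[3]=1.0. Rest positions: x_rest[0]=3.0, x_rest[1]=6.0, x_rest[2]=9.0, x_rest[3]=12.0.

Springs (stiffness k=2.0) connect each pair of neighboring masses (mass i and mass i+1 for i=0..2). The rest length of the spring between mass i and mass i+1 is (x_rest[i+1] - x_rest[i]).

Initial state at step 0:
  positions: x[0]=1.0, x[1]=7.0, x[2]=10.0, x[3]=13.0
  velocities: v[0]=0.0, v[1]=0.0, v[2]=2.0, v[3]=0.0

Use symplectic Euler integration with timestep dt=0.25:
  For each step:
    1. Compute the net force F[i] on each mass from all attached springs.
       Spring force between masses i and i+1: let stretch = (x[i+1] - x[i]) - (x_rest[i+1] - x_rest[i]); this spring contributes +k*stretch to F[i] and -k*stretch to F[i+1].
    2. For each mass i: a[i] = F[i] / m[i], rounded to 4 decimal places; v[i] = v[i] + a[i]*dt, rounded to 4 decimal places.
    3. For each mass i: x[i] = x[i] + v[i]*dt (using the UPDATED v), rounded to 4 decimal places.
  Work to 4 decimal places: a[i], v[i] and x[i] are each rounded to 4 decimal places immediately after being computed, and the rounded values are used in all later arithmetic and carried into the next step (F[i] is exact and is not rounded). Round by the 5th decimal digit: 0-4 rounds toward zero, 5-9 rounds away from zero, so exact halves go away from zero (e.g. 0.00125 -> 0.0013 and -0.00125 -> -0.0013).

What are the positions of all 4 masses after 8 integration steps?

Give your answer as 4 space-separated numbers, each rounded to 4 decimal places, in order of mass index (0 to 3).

Answer: 5.0566 7.7184 8.7497 13.4757

Derivation:
Step 0: x=[1.0000 7.0000 10.0000 13.0000] v=[0.0000 0.0000 2.0000 0.0000]
Step 1: x=[1.3750 6.6250 10.5000 13.0000] v=[1.5000 -1.5000 2.0000 0.0000]
Step 2: x=[2.0313 6.0781 10.8281 13.0625] v=[2.6250 -2.1875 1.3125 0.2500]
Step 3: x=[2.8184 5.6191 10.8418 13.2207] v=[3.1484 -1.8359 0.0547 0.6328]
Step 4: x=[3.5806 5.4629 10.5000 13.4566] v=[3.0488 -0.6249 -1.3672 0.9434]
Step 5: x=[4.2031 5.7010 9.8981 13.6979] v=[2.4900 0.9525 -2.4075 0.9651]
Step 6: x=[4.6379 6.2765 9.2466 13.8392] v=[1.7390 2.3021 -2.6062 0.5652]
Step 7: x=[4.9025 7.0185 8.7979 13.7814] v=[1.0583 2.9679 -1.7950 -0.2311]
Step 8: x=[5.0566 7.7184 8.7497 13.4757] v=[0.6163 2.7996 -0.1930 -1.2229]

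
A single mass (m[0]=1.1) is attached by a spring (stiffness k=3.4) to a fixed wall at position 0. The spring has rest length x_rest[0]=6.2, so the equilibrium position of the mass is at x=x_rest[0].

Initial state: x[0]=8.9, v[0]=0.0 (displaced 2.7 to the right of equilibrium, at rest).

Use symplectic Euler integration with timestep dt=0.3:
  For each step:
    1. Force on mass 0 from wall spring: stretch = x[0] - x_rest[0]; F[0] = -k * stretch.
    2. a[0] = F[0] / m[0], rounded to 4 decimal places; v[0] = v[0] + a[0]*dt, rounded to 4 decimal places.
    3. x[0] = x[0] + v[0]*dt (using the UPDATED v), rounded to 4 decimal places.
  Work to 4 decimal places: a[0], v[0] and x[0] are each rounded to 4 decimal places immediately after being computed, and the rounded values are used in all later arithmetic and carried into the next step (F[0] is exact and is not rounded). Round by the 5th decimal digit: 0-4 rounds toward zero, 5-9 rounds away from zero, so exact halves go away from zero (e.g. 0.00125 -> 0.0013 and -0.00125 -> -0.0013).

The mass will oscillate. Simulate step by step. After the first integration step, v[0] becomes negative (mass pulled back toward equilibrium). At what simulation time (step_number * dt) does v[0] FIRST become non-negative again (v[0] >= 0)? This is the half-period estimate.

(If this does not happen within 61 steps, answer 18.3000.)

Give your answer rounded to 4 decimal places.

Step 0: x=[8.9000] v=[0.0000]
Step 1: x=[8.1489] v=[-2.5037]
Step 2: x=[6.8556] v=[-4.3109]
Step 3: x=[5.3800] v=[-4.9188]
Step 4: x=[4.1325] v=[-4.1585]
Step 5: x=[3.4601] v=[-2.2414]
Step 6: x=[3.5499] v=[0.2992]
First v>=0 after going negative at step 6, time=1.8000

Answer: 1.8000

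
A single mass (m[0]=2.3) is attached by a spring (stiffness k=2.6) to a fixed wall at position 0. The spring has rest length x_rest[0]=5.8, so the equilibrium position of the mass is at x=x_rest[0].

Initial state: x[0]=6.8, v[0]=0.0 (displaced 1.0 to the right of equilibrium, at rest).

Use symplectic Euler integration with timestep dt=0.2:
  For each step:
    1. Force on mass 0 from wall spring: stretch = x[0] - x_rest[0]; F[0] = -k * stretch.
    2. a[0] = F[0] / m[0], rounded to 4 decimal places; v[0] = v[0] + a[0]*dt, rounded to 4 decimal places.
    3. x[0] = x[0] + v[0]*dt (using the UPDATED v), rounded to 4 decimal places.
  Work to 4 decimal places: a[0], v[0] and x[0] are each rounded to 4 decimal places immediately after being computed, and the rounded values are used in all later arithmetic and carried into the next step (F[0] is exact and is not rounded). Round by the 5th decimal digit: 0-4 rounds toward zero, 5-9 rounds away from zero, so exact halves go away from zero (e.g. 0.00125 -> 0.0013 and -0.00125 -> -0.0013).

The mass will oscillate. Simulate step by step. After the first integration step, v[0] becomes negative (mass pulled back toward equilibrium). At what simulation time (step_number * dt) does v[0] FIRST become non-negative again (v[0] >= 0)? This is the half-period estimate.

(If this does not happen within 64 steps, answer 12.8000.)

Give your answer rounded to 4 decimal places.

Answer: 3.0000

Derivation:
Step 0: x=[6.8000] v=[0.0000]
Step 1: x=[6.7548] v=[-0.2261]
Step 2: x=[6.6664] v=[-0.4420]
Step 3: x=[6.5388] v=[-0.6379]
Step 4: x=[6.3778] v=[-0.8049]
Step 5: x=[6.1907] v=[-0.9355]
Step 6: x=[5.9859] v=[-1.0238]
Step 7: x=[5.7727] v=[-1.0658]
Step 8: x=[5.5608] v=[-1.0596]
Step 9: x=[5.3597] v=[-1.0055]
Step 10: x=[5.1785] v=[-0.9060]
Step 11: x=[5.0254] v=[-0.7655]
Step 12: x=[4.9073] v=[-0.5904]
Step 13: x=[4.8296] v=[-0.3886]
Step 14: x=[4.7958] v=[-0.1692]
Step 15: x=[4.8074] v=[0.0578]
First v>=0 after going negative at step 15, time=3.0000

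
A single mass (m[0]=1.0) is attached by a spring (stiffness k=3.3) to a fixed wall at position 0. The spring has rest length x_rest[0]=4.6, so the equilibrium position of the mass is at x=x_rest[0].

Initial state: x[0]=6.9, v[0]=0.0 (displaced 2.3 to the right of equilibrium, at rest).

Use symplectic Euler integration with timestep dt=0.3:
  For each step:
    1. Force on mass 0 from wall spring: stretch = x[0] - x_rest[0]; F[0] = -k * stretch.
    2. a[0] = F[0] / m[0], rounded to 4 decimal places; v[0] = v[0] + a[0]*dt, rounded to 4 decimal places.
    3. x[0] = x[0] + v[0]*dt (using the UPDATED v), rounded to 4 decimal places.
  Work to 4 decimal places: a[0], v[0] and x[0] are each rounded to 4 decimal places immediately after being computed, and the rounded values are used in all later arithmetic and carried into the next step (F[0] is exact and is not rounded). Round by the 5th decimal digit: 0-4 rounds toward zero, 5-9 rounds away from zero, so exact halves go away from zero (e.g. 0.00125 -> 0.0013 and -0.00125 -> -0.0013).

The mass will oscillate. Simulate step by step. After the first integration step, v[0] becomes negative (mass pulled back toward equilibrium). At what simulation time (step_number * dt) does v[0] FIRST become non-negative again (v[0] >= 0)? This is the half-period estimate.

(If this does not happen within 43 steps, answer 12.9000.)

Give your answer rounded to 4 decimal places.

Answer: 1.8000

Derivation:
Step 0: x=[6.9000] v=[0.0000]
Step 1: x=[6.2169] v=[-2.2770]
Step 2: x=[5.0536] v=[-3.8777]
Step 3: x=[3.7556] v=[-4.3268]
Step 4: x=[2.7083] v=[-3.4909]
Step 5: x=[2.2229] v=[-1.6181]
Step 6: x=[2.4435] v=[0.7352]
First v>=0 after going negative at step 6, time=1.8000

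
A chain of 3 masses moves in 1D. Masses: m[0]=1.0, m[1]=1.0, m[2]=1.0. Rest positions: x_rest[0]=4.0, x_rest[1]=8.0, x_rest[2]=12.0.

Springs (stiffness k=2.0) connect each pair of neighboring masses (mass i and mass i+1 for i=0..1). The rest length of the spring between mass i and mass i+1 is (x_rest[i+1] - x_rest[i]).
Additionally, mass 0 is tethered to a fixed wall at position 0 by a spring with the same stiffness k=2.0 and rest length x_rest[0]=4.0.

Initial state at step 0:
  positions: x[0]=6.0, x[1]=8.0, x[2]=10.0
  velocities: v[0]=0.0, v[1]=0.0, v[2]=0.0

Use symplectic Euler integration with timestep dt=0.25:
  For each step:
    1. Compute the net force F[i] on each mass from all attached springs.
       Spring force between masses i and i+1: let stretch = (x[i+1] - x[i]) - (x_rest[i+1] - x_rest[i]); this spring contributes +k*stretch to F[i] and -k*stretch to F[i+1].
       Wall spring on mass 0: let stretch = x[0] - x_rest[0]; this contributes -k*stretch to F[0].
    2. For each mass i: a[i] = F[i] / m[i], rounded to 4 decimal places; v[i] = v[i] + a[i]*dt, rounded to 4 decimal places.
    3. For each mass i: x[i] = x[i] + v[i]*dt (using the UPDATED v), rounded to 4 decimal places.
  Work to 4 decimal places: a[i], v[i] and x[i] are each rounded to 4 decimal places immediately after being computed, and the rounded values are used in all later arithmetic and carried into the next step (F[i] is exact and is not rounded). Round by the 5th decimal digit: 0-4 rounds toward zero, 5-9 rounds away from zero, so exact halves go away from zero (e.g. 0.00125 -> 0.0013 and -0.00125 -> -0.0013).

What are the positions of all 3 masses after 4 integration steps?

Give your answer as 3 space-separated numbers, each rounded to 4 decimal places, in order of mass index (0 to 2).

Answer: 2.6402 7.6587 12.0338

Derivation:
Step 0: x=[6.0000 8.0000 10.0000] v=[0.0000 0.0000 0.0000]
Step 1: x=[5.5000 8.0000 10.2500] v=[-2.0000 0.0000 1.0000]
Step 2: x=[4.6250 7.9688 10.7188] v=[-3.5000 -0.1250 1.8750]
Step 3: x=[3.5899 7.8633 11.3438] v=[-4.1406 -0.4219 2.5000]
Step 4: x=[2.6402 7.6587 12.0338] v=[-3.7989 -0.8184 2.7598]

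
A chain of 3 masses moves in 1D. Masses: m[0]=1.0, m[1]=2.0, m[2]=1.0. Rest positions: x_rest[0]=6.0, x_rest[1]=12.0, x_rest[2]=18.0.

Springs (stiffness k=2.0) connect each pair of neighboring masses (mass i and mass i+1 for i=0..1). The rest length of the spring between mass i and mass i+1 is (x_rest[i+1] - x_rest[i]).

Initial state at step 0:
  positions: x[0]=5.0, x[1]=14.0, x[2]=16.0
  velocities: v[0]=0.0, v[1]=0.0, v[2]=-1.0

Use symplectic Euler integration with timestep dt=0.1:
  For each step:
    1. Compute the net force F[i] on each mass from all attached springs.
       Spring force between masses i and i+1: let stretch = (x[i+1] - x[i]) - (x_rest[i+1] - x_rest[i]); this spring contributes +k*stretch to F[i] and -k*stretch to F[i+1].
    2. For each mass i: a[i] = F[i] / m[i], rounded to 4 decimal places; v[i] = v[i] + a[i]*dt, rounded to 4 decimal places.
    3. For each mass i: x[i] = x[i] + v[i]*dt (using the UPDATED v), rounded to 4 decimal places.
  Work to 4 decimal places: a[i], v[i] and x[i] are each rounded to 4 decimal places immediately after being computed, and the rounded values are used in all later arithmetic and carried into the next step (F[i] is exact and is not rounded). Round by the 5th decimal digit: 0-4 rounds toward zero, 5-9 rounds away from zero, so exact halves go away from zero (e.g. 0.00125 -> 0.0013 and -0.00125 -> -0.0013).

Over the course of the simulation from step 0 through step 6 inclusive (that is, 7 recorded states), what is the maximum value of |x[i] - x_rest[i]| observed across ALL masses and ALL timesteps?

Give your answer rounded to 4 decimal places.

Answer: 2.0200

Derivation:
Step 0: x=[5.0000 14.0000 16.0000] v=[0.0000 0.0000 -1.0000]
Step 1: x=[5.0600 13.9300 15.9800] v=[0.6000 -0.7000 -0.2000]
Step 2: x=[5.1774 13.7918 16.0390] v=[1.1740 -1.3820 0.5900]
Step 3: x=[5.3471 13.5899 16.1731] v=[1.6969 -2.0187 1.3406]
Step 4: x=[5.5617 13.3314 16.3755] v=[2.1455 -2.5847 2.0240]
Step 5: x=[5.8116 13.0257 16.6370] v=[2.4994 -3.0573 2.6152]
Step 6: x=[6.0858 12.6839 16.9463] v=[2.7422 -3.4176 3.0929]
Max displacement = 2.0200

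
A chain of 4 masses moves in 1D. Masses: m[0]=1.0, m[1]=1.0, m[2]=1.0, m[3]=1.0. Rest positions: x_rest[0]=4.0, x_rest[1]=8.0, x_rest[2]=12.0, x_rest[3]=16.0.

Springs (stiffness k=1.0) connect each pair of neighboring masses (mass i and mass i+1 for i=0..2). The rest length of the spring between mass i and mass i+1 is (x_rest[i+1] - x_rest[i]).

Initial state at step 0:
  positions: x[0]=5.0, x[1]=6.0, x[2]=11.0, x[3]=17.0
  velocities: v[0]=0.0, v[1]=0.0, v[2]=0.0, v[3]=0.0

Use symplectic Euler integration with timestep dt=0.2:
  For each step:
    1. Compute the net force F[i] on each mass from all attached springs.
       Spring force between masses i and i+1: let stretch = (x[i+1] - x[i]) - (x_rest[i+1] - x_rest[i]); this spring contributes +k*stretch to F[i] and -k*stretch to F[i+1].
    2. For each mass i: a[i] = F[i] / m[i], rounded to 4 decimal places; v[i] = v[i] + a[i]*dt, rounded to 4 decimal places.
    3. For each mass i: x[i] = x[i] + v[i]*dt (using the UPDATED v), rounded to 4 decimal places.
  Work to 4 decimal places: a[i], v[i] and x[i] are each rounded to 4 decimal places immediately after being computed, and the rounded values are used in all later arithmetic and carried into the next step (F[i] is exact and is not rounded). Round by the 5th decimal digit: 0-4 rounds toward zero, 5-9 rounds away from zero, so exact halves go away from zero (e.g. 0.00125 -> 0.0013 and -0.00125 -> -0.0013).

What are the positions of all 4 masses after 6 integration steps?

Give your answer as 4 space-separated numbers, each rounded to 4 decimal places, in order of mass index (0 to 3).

Answer: 3.1776 8.3764 11.8067 15.6394

Derivation:
Step 0: x=[5.0000 6.0000 11.0000 17.0000] v=[0.0000 0.0000 0.0000 0.0000]
Step 1: x=[4.8800 6.1600 11.0400 16.9200] v=[-0.6000 0.8000 0.2000 -0.4000]
Step 2: x=[4.6512 6.4640 11.1200 16.7648] v=[-1.1440 1.5200 0.4000 -0.7760]
Step 3: x=[4.3349 6.8817 11.2396 16.5438] v=[-1.5814 2.0886 0.5978 -1.1050]
Step 4: x=[3.9605 7.3719 11.3970 16.2706] v=[-1.8720 2.4508 0.7871 -1.3658]
Step 5: x=[3.5626 7.8866 11.5884 15.9625] v=[-1.9897 2.5735 0.9568 -1.5405]
Step 6: x=[3.1776 8.3764 11.8067 15.6394] v=[-1.9249 2.4491 1.0913 -1.6153]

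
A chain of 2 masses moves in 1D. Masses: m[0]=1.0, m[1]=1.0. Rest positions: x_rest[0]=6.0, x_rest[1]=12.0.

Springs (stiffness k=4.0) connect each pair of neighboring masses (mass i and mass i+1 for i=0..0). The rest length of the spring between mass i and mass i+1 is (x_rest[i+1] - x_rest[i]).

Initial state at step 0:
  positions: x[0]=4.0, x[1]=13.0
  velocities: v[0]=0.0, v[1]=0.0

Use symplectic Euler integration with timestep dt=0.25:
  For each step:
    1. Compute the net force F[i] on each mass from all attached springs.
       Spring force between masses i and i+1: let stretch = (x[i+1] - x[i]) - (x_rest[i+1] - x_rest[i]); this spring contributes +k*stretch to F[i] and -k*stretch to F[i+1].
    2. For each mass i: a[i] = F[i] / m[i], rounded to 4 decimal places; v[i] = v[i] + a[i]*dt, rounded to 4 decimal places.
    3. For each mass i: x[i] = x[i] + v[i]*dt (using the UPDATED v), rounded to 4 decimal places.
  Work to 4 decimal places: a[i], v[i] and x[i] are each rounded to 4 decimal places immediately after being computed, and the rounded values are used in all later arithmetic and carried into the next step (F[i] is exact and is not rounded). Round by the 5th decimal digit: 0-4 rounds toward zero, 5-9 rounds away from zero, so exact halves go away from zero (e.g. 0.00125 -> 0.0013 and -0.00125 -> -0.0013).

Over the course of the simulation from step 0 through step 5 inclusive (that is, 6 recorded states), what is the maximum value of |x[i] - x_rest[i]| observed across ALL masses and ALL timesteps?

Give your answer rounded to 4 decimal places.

Step 0: x=[4.0000 13.0000] v=[0.0000 0.0000]
Step 1: x=[4.7500 12.2500] v=[3.0000 -3.0000]
Step 2: x=[5.8750 11.1250] v=[4.5000 -4.5000]
Step 3: x=[6.8125 10.1875] v=[3.7500 -3.7500]
Step 4: x=[7.0938 9.9063] v=[1.1250 -1.1250]
Step 5: x=[6.5782 10.4219] v=[-2.0625 2.0625]
Max displacement = 2.0937

Answer: 2.0937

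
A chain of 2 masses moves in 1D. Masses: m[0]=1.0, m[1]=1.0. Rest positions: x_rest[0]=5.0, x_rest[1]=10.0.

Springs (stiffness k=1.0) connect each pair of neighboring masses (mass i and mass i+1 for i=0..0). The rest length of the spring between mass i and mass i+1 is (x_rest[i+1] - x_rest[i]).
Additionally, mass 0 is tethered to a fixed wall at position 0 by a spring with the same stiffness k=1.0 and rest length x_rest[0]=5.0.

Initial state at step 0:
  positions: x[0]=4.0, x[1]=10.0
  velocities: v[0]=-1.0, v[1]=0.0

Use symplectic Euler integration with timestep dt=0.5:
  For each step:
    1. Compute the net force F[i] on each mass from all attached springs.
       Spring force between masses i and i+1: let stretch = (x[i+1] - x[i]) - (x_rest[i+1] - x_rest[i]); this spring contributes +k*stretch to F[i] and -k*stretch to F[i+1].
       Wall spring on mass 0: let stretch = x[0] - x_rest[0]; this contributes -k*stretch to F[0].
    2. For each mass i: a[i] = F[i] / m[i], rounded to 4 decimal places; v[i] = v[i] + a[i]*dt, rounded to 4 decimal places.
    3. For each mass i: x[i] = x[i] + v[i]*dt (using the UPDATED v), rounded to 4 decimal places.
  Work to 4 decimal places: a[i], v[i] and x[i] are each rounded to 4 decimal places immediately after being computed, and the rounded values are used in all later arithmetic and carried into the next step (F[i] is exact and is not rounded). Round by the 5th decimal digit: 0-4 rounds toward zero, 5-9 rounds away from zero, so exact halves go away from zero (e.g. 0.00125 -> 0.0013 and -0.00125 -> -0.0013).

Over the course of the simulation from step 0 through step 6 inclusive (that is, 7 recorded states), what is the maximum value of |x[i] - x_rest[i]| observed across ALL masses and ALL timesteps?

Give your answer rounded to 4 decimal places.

Answer: 1.2304

Derivation:
Step 0: x=[4.0000 10.0000] v=[-1.0000 0.0000]
Step 1: x=[4.0000 9.7500] v=[0.0000 -0.5000]
Step 2: x=[4.4375 9.3125] v=[0.8750 -0.8750]
Step 3: x=[4.9844 8.9063] v=[1.0938 -0.8125]
Step 4: x=[5.2657 8.7696] v=[0.5626 -0.2735]
Step 5: x=[5.1066 9.0069] v=[-0.3183 0.4746]
Step 6: x=[4.6459 9.5192] v=[-0.9215 1.0245]
Max displacement = 1.2304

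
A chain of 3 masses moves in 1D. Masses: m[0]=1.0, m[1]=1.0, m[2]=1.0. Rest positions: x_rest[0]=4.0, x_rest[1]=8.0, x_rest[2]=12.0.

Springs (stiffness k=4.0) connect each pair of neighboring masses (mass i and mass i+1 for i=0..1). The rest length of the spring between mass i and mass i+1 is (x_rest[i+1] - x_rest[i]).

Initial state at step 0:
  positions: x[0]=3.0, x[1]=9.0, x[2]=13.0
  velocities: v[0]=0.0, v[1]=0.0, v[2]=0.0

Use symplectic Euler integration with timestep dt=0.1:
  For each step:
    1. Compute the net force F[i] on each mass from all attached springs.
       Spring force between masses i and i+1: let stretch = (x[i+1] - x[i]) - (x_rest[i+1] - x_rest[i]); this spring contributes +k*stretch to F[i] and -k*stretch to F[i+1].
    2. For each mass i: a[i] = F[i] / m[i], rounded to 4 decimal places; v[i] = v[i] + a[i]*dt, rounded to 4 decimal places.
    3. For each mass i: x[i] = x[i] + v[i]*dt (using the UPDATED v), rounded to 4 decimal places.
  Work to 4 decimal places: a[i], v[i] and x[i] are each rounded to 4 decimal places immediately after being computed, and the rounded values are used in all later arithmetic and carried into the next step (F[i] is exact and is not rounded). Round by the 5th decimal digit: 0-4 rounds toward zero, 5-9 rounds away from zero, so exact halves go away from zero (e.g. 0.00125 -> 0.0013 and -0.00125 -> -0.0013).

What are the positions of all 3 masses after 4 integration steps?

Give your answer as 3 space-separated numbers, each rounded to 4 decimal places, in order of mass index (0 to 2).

Step 0: x=[3.0000 9.0000 13.0000] v=[0.0000 0.0000 0.0000]
Step 1: x=[3.0800 8.9200 13.0000] v=[0.8000 -0.8000 0.0000]
Step 2: x=[3.2336 8.7696 12.9968] v=[1.5360 -1.5040 -0.0320]
Step 3: x=[3.4486 8.5669 12.9845] v=[2.1504 -2.0275 -0.1229]
Step 4: x=[3.7084 8.3361 12.9555] v=[2.5977 -2.3078 -0.2899]

Answer: 3.7084 8.3361 12.9555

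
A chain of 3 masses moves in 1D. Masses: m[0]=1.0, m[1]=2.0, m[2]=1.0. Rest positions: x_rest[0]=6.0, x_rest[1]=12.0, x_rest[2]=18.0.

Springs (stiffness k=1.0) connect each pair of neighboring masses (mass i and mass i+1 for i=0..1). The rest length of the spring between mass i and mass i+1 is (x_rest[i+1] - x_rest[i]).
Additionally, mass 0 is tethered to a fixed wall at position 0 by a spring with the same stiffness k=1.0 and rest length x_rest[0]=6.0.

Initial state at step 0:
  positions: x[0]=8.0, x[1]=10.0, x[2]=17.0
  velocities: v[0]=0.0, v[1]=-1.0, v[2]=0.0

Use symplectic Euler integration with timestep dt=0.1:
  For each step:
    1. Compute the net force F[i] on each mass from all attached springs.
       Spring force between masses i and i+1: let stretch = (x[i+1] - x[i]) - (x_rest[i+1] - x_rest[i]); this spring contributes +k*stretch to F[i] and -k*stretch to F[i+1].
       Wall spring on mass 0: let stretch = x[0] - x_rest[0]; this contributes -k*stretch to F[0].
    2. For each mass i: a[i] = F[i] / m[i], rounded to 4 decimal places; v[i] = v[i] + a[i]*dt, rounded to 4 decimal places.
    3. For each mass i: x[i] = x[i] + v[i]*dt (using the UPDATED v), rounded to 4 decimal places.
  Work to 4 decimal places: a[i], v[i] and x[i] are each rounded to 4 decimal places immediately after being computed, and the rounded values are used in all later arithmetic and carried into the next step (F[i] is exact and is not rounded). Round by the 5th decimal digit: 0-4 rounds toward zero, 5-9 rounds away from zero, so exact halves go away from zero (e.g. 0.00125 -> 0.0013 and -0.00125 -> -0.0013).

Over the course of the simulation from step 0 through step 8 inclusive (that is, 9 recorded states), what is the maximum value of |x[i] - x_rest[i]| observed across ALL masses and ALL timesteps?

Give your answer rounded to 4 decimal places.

Step 0: x=[8.0000 10.0000 17.0000] v=[0.0000 -1.0000 0.0000]
Step 1: x=[7.9400 9.9250 16.9900] v=[-0.6000 -0.7500 -0.1000]
Step 2: x=[7.8205 9.8754 16.9694] v=[-1.1955 -0.4960 -0.2065]
Step 3: x=[7.6433 9.8510 16.9378] v=[-1.7721 -0.2440 -0.3159]
Step 4: x=[7.4117 9.8510 16.8953] v=[-2.3157 0.0000 -0.4246]
Step 5: x=[7.1304 9.8740 16.8424] v=[-2.8129 0.2303 -0.5290]
Step 6: x=[6.8052 9.9182 16.7798] v=[-3.2516 0.4415 -0.6258]
Step 7: x=[6.4431 9.9811 16.7086] v=[-3.6208 0.6289 -0.7120]
Step 8: x=[6.0520 10.0599 16.6301] v=[-3.9113 0.7884 -0.7848]
Max displacement = 2.1490

Answer: 2.1490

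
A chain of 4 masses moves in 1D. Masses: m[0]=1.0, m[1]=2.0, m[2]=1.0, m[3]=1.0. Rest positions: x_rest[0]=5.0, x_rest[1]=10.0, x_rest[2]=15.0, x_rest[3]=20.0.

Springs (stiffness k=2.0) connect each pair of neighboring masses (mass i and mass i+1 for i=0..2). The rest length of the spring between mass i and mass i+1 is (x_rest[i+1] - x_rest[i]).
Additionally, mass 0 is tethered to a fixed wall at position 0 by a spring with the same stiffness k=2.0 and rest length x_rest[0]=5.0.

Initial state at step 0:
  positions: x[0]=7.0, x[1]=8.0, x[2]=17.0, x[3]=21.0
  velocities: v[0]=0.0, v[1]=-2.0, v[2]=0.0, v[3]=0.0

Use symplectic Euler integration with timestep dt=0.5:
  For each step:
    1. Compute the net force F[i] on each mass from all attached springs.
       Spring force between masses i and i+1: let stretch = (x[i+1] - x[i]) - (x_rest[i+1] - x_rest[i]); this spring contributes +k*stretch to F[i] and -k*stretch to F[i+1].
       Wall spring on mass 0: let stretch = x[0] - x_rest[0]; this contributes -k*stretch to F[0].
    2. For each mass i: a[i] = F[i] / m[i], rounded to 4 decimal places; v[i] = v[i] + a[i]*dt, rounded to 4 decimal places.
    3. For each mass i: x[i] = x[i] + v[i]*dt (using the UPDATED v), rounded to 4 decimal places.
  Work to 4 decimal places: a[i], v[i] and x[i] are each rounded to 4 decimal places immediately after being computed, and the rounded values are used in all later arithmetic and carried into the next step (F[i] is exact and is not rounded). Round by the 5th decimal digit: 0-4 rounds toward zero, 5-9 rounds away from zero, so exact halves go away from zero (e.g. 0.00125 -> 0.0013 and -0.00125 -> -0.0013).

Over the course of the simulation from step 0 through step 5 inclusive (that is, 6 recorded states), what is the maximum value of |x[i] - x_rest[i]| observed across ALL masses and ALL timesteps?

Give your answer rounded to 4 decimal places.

Answer: 3.6093

Derivation:
Step 0: x=[7.0000 8.0000 17.0000 21.0000] v=[0.0000 -2.0000 0.0000 0.0000]
Step 1: x=[4.0000 9.0000 14.5000 21.5000] v=[-6.0000 2.0000 -5.0000 1.0000]
Step 2: x=[1.5000 10.1250 12.7500 21.0000] v=[-5.0000 2.2500 -3.5000 -1.0000]
Step 3: x=[2.5625 9.7500 13.8125 18.8750] v=[2.1250 -0.7500 2.1250 -4.2500]
Step 4: x=[5.9375 8.5938 15.3750 16.7188] v=[6.7500 -2.3125 3.1250 -4.3125]
Step 5: x=[7.6719 8.4688 14.2188 16.3907] v=[3.4688 -0.2501 -2.3124 -0.6563]
Max displacement = 3.6093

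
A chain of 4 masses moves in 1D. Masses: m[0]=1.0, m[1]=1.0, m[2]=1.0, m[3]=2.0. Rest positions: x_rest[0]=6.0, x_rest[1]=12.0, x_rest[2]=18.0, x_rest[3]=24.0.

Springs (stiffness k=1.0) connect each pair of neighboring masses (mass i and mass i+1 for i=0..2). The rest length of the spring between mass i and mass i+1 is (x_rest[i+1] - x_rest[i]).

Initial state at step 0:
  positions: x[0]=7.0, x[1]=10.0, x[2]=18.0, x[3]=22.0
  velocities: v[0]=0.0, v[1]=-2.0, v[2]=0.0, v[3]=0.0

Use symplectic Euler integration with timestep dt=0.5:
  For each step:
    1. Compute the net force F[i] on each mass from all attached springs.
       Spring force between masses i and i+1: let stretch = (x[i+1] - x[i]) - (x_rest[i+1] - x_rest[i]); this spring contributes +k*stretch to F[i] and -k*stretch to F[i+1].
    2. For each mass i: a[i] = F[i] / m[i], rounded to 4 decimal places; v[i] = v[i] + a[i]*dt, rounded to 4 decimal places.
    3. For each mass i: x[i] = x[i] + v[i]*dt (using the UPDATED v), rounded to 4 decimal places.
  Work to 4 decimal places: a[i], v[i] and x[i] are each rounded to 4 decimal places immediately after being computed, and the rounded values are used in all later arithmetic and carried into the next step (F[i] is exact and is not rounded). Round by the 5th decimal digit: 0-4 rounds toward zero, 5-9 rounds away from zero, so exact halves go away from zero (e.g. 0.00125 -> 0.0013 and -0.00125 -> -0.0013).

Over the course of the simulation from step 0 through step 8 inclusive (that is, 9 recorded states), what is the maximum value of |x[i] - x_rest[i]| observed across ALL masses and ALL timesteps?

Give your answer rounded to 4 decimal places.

Step 0: x=[7.0000 10.0000 18.0000 22.0000] v=[0.0000 -2.0000 0.0000 0.0000]
Step 1: x=[6.2500 10.2500 17.0000 22.2500] v=[-1.5000 0.5000 -2.0000 0.5000]
Step 2: x=[5.0000 11.1875 15.6250 22.5938] v=[-2.5000 1.8750 -2.7500 0.6875]
Step 3: x=[3.7969 11.6875 14.8828 22.8165] v=[-2.4063 1.0000 -1.4844 0.4453]
Step 4: x=[3.0664 11.0137 15.3252 22.7974] v=[-1.4610 -1.3477 0.8848 -0.0382]
Step 5: x=[2.8227 9.4309 16.5578 22.5943] v=[-0.4874 -3.1656 2.4652 -0.4063]
Step 6: x=[2.7311 7.9778 17.5178 22.3866] v=[-0.1833 -2.9063 1.9200 -0.4155]
Step 7: x=[2.4511 7.5980 17.3100 22.3203] v=[-0.5600 -0.7597 -0.4156 -0.1327]
Step 8: x=[1.9578 8.3595 15.9268 22.3777] v=[-0.9866 1.5229 -2.7665 0.1148]
Max displacement = 4.4020

Answer: 4.4020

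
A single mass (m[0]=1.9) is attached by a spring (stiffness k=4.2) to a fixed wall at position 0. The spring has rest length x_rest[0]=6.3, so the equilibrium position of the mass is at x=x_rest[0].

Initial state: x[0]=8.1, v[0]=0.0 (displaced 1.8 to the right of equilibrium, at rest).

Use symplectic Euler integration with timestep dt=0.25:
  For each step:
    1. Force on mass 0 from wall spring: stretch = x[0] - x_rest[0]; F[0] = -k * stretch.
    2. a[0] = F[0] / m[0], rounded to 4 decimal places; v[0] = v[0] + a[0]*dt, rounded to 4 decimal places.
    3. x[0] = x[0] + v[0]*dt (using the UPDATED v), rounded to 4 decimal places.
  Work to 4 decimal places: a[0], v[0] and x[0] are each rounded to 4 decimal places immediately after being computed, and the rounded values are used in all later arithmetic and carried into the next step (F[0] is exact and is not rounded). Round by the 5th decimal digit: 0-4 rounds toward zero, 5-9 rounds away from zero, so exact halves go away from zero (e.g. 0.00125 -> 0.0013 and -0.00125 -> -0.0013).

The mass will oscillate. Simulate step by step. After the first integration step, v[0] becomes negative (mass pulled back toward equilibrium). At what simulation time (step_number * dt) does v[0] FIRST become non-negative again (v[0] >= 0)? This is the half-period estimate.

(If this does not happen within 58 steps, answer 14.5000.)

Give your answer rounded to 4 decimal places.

Step 0: x=[8.1000] v=[0.0000]
Step 1: x=[7.8513] v=[-0.9947]
Step 2: x=[7.3883] v=[-1.8520]
Step 3: x=[6.7750] v=[-2.4534]
Step 4: x=[6.0960] v=[-2.7159]
Step 5: x=[5.4452] v=[-2.6032]
Step 6: x=[4.9125] v=[-2.1308]
Step 7: x=[4.5715] v=[-1.3640]
Step 8: x=[4.4693] v=[-0.4088]
Step 9: x=[4.6200] v=[0.6029]
First v>=0 after going negative at step 9, time=2.2500

Answer: 2.2500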